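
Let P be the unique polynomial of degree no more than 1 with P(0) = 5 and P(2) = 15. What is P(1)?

Write P(x) = ax + b. Substituting each data point gives a linear system:
  b = 5
  2a + b = 15
Solving the system yields a = 5, b = 5.
So P(x) = 5x + 5.
Then P(1) = 10.

10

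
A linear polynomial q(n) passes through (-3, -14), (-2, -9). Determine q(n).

q(n) = 5n + 1

Write q(n) = an + b. Substituting each data point gives a linear system:
  -3a + b = -14
  -2a + b = -9
Solving the system yields a = 5, b = 1.
So q(n) = 5n + 1.
Check: q(-2) = -9. ✓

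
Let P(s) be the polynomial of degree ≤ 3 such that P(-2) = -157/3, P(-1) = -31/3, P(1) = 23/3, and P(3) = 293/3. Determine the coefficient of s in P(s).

Write P(s) = as^3 + bs^2 + cs + d. Substituting each data point gives a linear system:
  -8a + 4b - 2c + d = -157/3
  -a + b - c + d = -31/3
  a + b + c + d = 23/3
  27a + 9b + 3c + d = 293/3
Solving the system yields a = 4, b = -3, c = 5, d = 5/3.
So P(s) = 4s³ - 3s² + 5s + 5/3.
The coefficient of s is 5.

5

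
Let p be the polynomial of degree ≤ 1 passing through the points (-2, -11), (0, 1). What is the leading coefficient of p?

6

Write p(t) = at + b. Substituting each data point gives a linear system:
  -2a + b = -11
  b = 1
Solving the system yields a = 6, b = 1.
So p(t) = 6t + 1.
The leading coefficient is 6.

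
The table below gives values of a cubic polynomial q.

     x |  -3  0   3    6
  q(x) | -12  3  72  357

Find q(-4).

Using the Lagrange interpolation formula with nodes -3, 0, 3, 6:
  L_0(x) = x(x - 3)(x - 6) / -162
  L_1(x) = (x + 3)(x - 3)(x - 6) / 54
  L_2(x) = (x + 3)x(x - 6) / -54
  L_3(x) = (x + 3)x(x - 3) / 162
Then q(x) = -12·L_0(x) + 3·L_1(x) + 72·L_2(x) + 357·L_3(x).
Expanding and collecting terms gives q(x) = x³ + 3x² + 5x + 3.
Evaluating at x = -4: q(-4) = -33.

-33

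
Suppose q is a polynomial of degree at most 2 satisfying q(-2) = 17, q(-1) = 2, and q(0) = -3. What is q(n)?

q(n) = 5n^2 - 3

Write q(n) = an^2 + bn + c. Substituting each data point gives a linear system:
  4a - 2b + c = 17
  a - b + c = 2
  c = -3
Solving the system yields a = 5, b = 0, c = -3.
So q(n) = 5n^2 - 3.
Check: q(-1) = 2. ✓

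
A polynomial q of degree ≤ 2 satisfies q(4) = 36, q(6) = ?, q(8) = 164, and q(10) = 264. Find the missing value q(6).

88

The 3 known points determine the degree-2 polynomial uniquely.
Write q(s) = as^2 + bs + c. Substituting each data point gives a linear system:
  16a + 4b + c = 36
  64a + 8b + c = 164
  100a + 10b + c = 264
Solving the system yields a = 3, b = -4, c = 4.
So q(s) = 3s^2 - 4s + 4.
Then q(6) = 88.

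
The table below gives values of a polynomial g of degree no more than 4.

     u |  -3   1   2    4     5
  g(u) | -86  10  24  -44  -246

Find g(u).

Write g(u) = au^4 + bu^3 + cu^2 + du + e. Substituting each data point gives a linear system:
  81a - 27b + 9c - 3d + e = -86
  a + b + c + d + e = 10
  16a + 8b + 4c + 2d + e = 24
  256a + 64b + 16c + 4d + e = -44
  625a + 125b + 25c + 5d + e = -246
Solving the system yields a = -1, b = 2, c = 5, d = 0, e = 4.
So g(u) = -u^4 + 2u^3 + 5u^2 + 4.
Check: g(4) = -44. ✓

g(u) = -u^4 + 2u^3 + 5u^2 + 4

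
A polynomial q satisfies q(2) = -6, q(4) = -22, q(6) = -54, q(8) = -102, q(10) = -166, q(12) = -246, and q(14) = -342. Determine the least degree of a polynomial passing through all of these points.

2

Forward differences of the values at n = 2, 4, 6, 8, 10, 12, 14:
  q  : -6  -22  -54  -102  -166  -246  -342
  Δ  : -16  -32  -48  -64  -80  -96
  Δ^2: -16  -16  -16  -16  -16
  Δ^3: 0  0  0  0
  Δ^4: 0  0  0
  Δ^5: 0  0
  Δ^6: 0
The second differences are constant (-16) and nonzero, while all higher differences vanish, so the minimal degree is 2.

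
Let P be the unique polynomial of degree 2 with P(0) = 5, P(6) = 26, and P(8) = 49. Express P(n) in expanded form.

Write P(n) = an^2 + bn + c. Substituting each data point gives a linear system:
  c = 5
  36a + 6b + c = 26
  64a + 8b + c = 49
Solving the system yields a = 1, b = -5/2, c = 5.
So P(n) = n^2 - (5/2)n + 5.
Check: P(0) = 5. ✓

P(n) = n^2 - (5/2)n + 5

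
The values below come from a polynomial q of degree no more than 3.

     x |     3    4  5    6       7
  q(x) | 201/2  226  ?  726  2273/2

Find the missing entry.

The 4 known points determine the degree-3 polynomial uniquely.
Write q(x) = ax^3 + bx^2 + cx + d. Substituting each data point gives a linear system:
  27a + 9b + 3c + d = 201/2
  64a + 16b + 4c + d = 226
  216a + 36b + 6c + d = 726
  343a + 49b + 7c + d = 2273/2
Solving the system yields a = 3, b = 5/2, c = -3, d = 6.
So q(x) = 3x^3 + (5/2)x^2 - 3x + 6.
Then q(5) = 857/2.

857/2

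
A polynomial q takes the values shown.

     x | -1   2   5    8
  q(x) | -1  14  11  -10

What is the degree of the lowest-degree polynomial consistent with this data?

Forward differences of the values at x = -1, 2, 5, 8:
  q  : -1  14  11  -10
  Δ  : 15  -3  -21
  Δ^2: -18  -18
  Δ^3: 0
The second differences are constant (-18) and nonzero, while all higher differences vanish, so the minimal degree is 2.

2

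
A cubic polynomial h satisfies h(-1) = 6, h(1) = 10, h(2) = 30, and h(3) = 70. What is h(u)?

h(u) = u^3 + 4u^2 + u + 4

Write h(u) = au^3 + bu^2 + cu + d. Substituting each data point gives a linear system:
  -a + b - c + d = 6
  a + b + c + d = 10
  8a + 4b + 2c + d = 30
  27a + 9b + 3c + d = 70
Solving the system yields a = 1, b = 4, c = 1, d = 4.
So h(u) = u^3 + 4u^2 + u + 4.
Check: h(2) = 30. ✓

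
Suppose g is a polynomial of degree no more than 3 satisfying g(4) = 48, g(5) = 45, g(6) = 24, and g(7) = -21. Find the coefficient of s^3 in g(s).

Write g(s) = as^3 + bs^2 + cs + d. Substituting each data point gives a linear system:
  64a + 16b + 4c + d = 48
  125a + 25b + 5c + d = 45
  216a + 36b + 6c + d = 24
  343a + 49b + 7c + d = -21
Solving the system yields a = -1, b = 6, c = 4, d = 0.
So g(s) = -s³ + 6s² + 4s.
The leading coefficient is -1.

-1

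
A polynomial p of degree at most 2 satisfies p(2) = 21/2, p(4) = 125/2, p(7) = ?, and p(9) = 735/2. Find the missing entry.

431/2

The 3 known points determine the degree-2 polynomial uniquely.
Write p(x) = ax^2 + bx + c. Substituting each data point gives a linear system:
  4a + 2b + c = 21/2
  16a + 4b + c = 125/2
  81a + 9b + c = 735/2
Solving the system yields a = 5, b = -4, c = -3/2.
So p(x) = 5x² - 4x - 3/2.
Then p(7) = 431/2.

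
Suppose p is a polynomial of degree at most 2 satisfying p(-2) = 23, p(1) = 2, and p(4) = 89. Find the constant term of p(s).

Write p(s) = as^2 + bs + c. Substituting each data point gives a linear system:
  4a - 2b + c = 23
  a + b + c = 2
  16a + 4b + c = 89
Solving the system yields a = 6, b = -1, c = -3.
So p(s) = 6s² - s - 3.
The constant term is -3.

-3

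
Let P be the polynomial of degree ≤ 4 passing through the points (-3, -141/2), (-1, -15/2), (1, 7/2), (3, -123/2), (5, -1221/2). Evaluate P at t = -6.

Forward differences of the values at t = -3, -1, 1, 3, 5:
  P  : -141/2  -15/2  7/2  -123/2  -1221/2
  Δ  : 63  11  -65  -549
  Δ^2: -52  -76  -484
  Δ^3: -24  -408
  Δ^4: -384
The fourth differences are constant, confirming degree 4.
Interpolating (Newton forward form) and evaluating at t = -6 gives P(-6) = -1155.

-1155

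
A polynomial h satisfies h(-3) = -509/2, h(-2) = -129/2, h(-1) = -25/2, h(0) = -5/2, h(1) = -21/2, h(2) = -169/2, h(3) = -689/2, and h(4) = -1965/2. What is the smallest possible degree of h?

4

Forward differences of the values at n = -3, -2, -1, 0, 1, 2, 3, 4:
  h  : -509/2  -129/2  -25/2  -5/2  -21/2  -169/2  -689/2  -1965/2
  Δ  : 190  52  10  -8  -74  -260  -638
  Δ^2: -138  -42  -18  -66  -186  -378
  Δ^3: 96  24  -48  -120  -192
  Δ^4: -72  -72  -72  -72
  Δ^5: 0  0  0
  Δ^6: 0  0
  Δ^7: 0
The fourth differences are constant (-72) and nonzero, while all higher differences vanish, so the minimal degree is 4.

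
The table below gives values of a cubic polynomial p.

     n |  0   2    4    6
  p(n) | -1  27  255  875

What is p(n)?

Using the Lagrange interpolation formula with nodes 0, 2, 4, 6:
  L_0(n) = (n - 2)(n - 4)(n - 6) / -48
  L_1(n) = n(n - 4)(n - 6) / 16
  L_2(n) = n(n - 2)(n - 6) / -16
  L_3(n) = n(n - 2)(n - 4) / 48
Then p(n) = -1·L_0(n) + 27·L_1(n) + 255·L_2(n) + 875·L_3(n).
Expanding and collecting terms gives p(n) = 4n³ + n² - 4n - 1.
Check: p(2) = 27. ✓

p(n) = 4n^3 + n^2 - 4n - 1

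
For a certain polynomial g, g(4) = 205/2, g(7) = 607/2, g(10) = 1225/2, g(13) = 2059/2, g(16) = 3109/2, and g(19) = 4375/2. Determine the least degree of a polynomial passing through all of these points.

2

Forward differences of the values at s = 4, 7, 10, 13, 16, 19:
  g  : 205/2  607/2  1225/2  2059/2  3109/2  4375/2
  Δ  : 201  309  417  525  633
  Δ^2: 108  108  108  108
  Δ^3: 0  0  0
  Δ^4: 0  0
  Δ^5: 0
The second differences are constant (108) and nonzero, while all higher differences vanish, so the minimal degree is 2.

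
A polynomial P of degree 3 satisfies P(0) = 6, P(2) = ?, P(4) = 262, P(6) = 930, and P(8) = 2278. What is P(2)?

34

On equispaced nodes a degree-3 polynomial has vanishing fourth forward difference, so
  P(0) - 4·P(2) + 6·P(4) - 4·P(6) + P(8) = 0.
Substituting the known values and solving for P(2):
  -4·P(2) = -136
  P(2) = 34.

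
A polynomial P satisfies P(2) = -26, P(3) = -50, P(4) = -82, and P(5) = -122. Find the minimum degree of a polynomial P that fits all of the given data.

Forward differences of the values at t = 2, 3, 4, 5:
  P  : -26  -50  -82  -122
  Δ  : -24  -32  -40
  Δ^2: -8  -8
  Δ^3: 0
The second differences are constant (-8) and nonzero, while all higher differences vanish, so the minimal degree is 2.

2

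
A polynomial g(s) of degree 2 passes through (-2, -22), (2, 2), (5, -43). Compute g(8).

Write g(s) = as^2 + bs + c. Substituting each data point gives a linear system:
  4a - 2b + c = -22
  4a + 2b + c = 2
  25a + 5b + c = -43
Solving the system yields a = -3, b = 6, c = 2.
So g(s) = -3s^2 + 6s + 2.
Then g(8) = -142.

-142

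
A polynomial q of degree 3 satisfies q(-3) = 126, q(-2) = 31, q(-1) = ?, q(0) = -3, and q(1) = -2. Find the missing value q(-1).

-2

On equispaced nodes a degree-3 polynomial has vanishing fourth forward difference, so
  q(-3) - 4·q(-2) + 6·q(-1) - 4·q(0) + q(1) = 0.
Substituting the known values and solving for q(-1):
  6·q(-1) = -12
  q(-1) = -2.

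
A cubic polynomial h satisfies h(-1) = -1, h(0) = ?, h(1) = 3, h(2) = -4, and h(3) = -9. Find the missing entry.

The 4 known points determine the degree-3 polynomial uniquely.
Write h(s) = as^3 + bs^2 + cs + d. Substituting each data point gives a linear system:
  -a + b - c + d = -1
  a + b + c + d = 3
  8a + 4b + 2c + d = -4
  27a + 9b + 3c + d = -9
Solving the system yields a = 1, b = -5, c = 1, d = 6.
So h(s) = s^3 - 5s^2 + s + 6.
Then h(0) = 6.

6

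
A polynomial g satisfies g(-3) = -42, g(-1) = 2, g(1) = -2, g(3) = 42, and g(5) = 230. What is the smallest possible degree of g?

3

Forward differences of the values at n = -3, -1, 1, 3, 5:
  g  : -42  2  -2  42  230
  Δ  : 44  -4  44  188
  Δ^2: -48  48  144
  Δ^3: 96  96
  Δ^4: 0
The third differences are constant (96) and nonzero, while all higher differences vanish, so the minimal degree is 3.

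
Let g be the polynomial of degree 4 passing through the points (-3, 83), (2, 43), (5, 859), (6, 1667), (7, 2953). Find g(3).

149

Write g(t) = at^4 + bt^3 + ct^2 + dt + e. Substituting each data point gives a linear system:
  81a - 27b + 9c - 3d + e = 83
  16a + 8b + 4c + 2d + e = 43
  625a + 125b + 25c + 5d + e = 859
  1296a + 216b + 36c + 6d + e = 1667
  2401a + 343b + 49c + 7d + e = 2953
Solving the system yields a = 1, b = 1, c = 4, d = 2, e = -1.
So g(t) = t⁴ + t³ + 4t² + 2t - 1.
Then g(3) = 149.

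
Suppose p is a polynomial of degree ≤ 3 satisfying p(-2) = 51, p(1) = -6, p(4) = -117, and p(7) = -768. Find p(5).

Using the Lagrange interpolation formula with nodes -2, 1, 4, 7:
  L_0(s) = (s - 1)(s - 4)(s - 7) / -162
  L_1(s) = (s + 2)(s - 4)(s - 7) / 54
  L_2(s) = (s + 2)(s - 1)(s - 7) / -54
  L_3(s) = (s + 2)(s - 1)(s - 4) / 162
Then p(s) = 51·L_0(s) - 6·L_1(s) - 117·L_2(s) - 768·L_3(s).
Expanding and collecting terms gives p(s) = -3s³ + 6s² - 4s - 5.
Evaluating at s = 5: p(5) = -250.

-250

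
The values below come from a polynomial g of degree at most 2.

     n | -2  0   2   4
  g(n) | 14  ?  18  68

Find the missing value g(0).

0

On equispaced nodes a degree-2 polynomial has vanishing third forward difference, so
  - g(-2) + 3·g(0) - 3·g(2) + g(4) = 0.
Substituting the known values and solving for g(0):
  3·g(0) = 0
  g(0) = 0.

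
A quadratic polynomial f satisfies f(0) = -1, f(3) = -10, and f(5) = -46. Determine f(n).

f(n) = -3n^2 + 6n - 1

Write f(n) = an^2 + bn + c. Substituting each data point gives a linear system:
  c = -1
  9a + 3b + c = -10
  25a + 5b + c = -46
Solving the system yields a = -3, b = 6, c = -1.
So f(n) = -3n² + 6n - 1.
Check: f(5) = -46. ✓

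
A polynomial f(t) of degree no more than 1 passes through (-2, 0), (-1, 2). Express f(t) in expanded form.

f(t) = 2t + 4

Write f(t) = at + b. Substituting each data point gives a linear system:
  -2a + b = 0
  -a + b = 2
Solving the system yields a = 2, b = 4.
So f(t) = 2t + 4.
Check: f(-1) = 2. ✓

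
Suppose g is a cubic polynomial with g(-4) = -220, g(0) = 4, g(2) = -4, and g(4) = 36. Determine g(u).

Write g(u) = au^3 + bu^2 + cu + d. Substituting each data point gives a linear system:
  -64a + 16b - 4c + d = -220
  d = 4
  8a + 4b + 2c + d = -4
  64a + 16b + 4c + d = 36
Solving the system yields a = 2, b = -6, c = 0, d = 4.
So g(u) = 2u^3 - 6u^2 + 4.
Check: g(0) = 4. ✓

g(u) = 2u^3 - 6u^2 + 4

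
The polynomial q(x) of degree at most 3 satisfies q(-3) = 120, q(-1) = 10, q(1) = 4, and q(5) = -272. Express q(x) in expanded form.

q(x) = -3x^3 + 4x^2 + 3

Write q(x) = ax^3 + bx^2 + cx + d. Substituting each data point gives a linear system:
  -27a + 9b - 3c + d = 120
  -a + b - c + d = 10
  a + b + c + d = 4
  125a + 25b + 5c + d = -272
Solving the system yields a = -3, b = 4, c = 0, d = 3.
So q(x) = -3x³ + 4x² + 3.
Check: q(-1) = 10. ✓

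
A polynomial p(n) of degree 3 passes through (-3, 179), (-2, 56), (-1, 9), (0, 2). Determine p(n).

Using the Lagrange interpolation formula with nodes -3, -2, -1, 0:
  L_0(n) = (n + 2)(n + 1)n / -6
  L_1(n) = (n + 3)(n + 1)n / 2
  L_2(n) = (n + 3)(n + 2)n / -2
  L_3(n) = (n + 3)(n + 2)(n + 1) / 6
Then p(n) = 179·L_0(n) + 56·L_1(n) + 9·L_2(n) + 2·L_3(n).
Expanding and collecting terms gives p(n) = -6n³ + 2n² + n + 2.
Check: p(-1) = 9. ✓

p(n) = -6n^3 + 2n^2 + n + 2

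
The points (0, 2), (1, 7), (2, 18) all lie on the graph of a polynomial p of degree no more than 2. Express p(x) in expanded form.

p(x) = 3x^2 + 2x + 2

Write p(x) = ax^2 + bx + c. Substituting each data point gives a linear system:
  c = 2
  a + b + c = 7
  4a + 2b + c = 18
Solving the system yields a = 3, b = 2, c = 2.
So p(x) = 3x^2 + 2x + 2.
Check: p(1) = 7. ✓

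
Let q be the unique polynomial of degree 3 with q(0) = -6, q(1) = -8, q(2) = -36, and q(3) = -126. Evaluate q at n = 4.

Using the Lagrange interpolation formula with nodes 0, 1, 2, 3:
  L_0(n) = (n - 1)(n - 2)(n - 3) / -6
  L_1(n) = n(n - 2)(n - 3) / 2
  L_2(n) = n(n - 1)(n - 3) / -2
  L_3(n) = n(n - 1)(n - 2) / 6
Then q(n) = -6·L_0(n) - 8·L_1(n) - 36·L_2(n) - 126·L_3(n).
Expanding and collecting terms gives q(n) = -6n³ + 5n² - n - 6.
Evaluating at n = 4: q(4) = -314.

-314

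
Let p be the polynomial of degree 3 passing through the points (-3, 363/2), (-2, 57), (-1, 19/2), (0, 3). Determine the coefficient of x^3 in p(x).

Write p(x) = ax^3 + bx^2 + cx + d. Substituting each data point gives a linear system:
  -27a + 9b - 3c + d = 363/2
  -8a + 4b - 2c + d = 57
  -a + b - c + d = 19/2
  d = 3
Solving the system yields a = -6, b = 5/2, c = 2, d = 3.
So p(x) = -6x^3 + (5/2)x^2 + 2x + 3.
The leading coefficient is -6.

-6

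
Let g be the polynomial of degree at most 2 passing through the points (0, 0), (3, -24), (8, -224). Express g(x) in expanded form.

Write g(x) = ax^2 + bx + c. Substituting each data point gives a linear system:
  c = 0
  9a + 3b + c = -24
  64a + 8b + c = -224
Solving the system yields a = -4, b = 4, c = 0.
So g(x) = -4x^2 + 4x.
Check: g(3) = -24. ✓

g(x) = -4x^2 + 4x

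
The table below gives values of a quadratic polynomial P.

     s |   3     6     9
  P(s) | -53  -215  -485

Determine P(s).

P(s) = -6s^2 + 1

Using the Lagrange interpolation formula with nodes 3, 6, 9:
  L_0(s) = (s - 6)(s - 9) / 18
  L_1(s) = (s - 3)(s - 9) / -9
  L_2(s) = (s - 3)(s - 6) / 18
Then P(s) = -53·L_0(s) - 215·L_1(s) - 485·L_2(s).
Expanding and collecting terms gives P(s) = -6s^2 + 1.
Check: P(6) = -215. ✓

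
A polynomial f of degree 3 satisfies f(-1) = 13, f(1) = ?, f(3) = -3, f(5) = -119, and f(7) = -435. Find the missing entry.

9

The 4 known points determine the degree-3 polynomial uniquely.
Write f(u) = au^3 + bu^2 + cu + d. Substituting each data point gives a linear system:
  -a + b - c + d = 13
  27a + 9b + 3c + d = -3
  125a + 25b + 5c + d = -119
  343a + 49b + 7c + d = -435
Solving the system yields a = -2, b = 5, c = 0, d = 6.
So f(u) = -2u^3 + 5u^2 + 6.
Then f(1) = 9.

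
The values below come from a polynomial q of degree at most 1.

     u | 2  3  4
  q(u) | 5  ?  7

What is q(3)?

On equispaced nodes a degree-1 polynomial has vanishing second forward difference, so
  q(2) - 2·q(3) + q(4) = 0.
Substituting the known values and solving for q(3):
  -2·q(3) = -12
  q(3) = 6.

6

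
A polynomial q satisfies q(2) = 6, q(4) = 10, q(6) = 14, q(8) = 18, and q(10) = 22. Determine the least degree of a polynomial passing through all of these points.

Forward differences of the values at s = 2, 4, 6, 8, 10:
  q  : 6  10  14  18  22
  Δ  : 4  4  4  4
  Δ^2: 0  0  0
  Δ^3: 0  0
  Δ^4: 0
The first differences are constant (4) and nonzero, while all higher differences vanish, so the minimal degree is 1.

1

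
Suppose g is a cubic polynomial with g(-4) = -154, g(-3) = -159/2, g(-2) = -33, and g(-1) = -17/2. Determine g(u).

Using the Lagrange interpolation formula with nodes -4, -3, -2, -1:
  L_0(u) = (u + 3)(u + 2)(u + 1) / -6
  L_1(u) = (u + 4)(u + 2)(u + 1) / 2
  L_2(u) = (u + 4)(u + 3)(u + 1) / -2
  L_3(u) = (u + 4)(u + 3)(u + 2) / 6
Then g(u) = -154·L_0(u) - 159/2·L_1(u) - 33·L_2(u) - 17/2·L_3(u).
Expanding and collecting terms gives g(u) = u^3 - 5u^2 + (5/2)u.
Check: g(-3) = -159/2. ✓

g(u) = u^3 - 5u^2 + (5/2)u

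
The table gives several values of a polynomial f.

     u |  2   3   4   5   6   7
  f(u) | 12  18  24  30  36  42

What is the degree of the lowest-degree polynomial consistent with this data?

1

Forward differences of the values at u = 2, 3, 4, 5, 6, 7:
  f  : 12  18  24  30  36  42
  Δ  : 6  6  6  6  6
  Δ^2: 0  0  0  0
  Δ^3: 0  0  0
  Δ^4: 0  0
  Δ^5: 0
The first differences are constant (6) and nonzero, while all higher differences vanish, so the minimal degree is 1.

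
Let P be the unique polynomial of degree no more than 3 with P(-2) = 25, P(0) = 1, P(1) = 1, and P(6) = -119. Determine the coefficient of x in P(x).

Write P(x) = ax^3 + bx^2 + cx + d. Substituting each data point gives a linear system:
  -8a + 4b - 2c + d = 25
  d = 1
  a + b + c + d = 1
  216a + 36b + 6c + d = -119
Solving the system yields a = -1, b = 3, c = -2, d = 1.
So P(x) = -x^3 + 3x^2 - 2x + 1.
The coefficient of x is -2.

-2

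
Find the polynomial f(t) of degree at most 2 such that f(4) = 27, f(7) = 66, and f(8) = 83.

Write f(t) = at^2 + bt + c. Substituting each data point gives a linear system:
  16a + 4b + c = 27
  49a + 7b + c = 66
  64a + 8b + c = 83
Solving the system yields a = 1, b = 2, c = 3.
So f(t) = t^2 + 2t + 3.
Check: f(8) = 83. ✓

f(t) = t^2 + 2t + 3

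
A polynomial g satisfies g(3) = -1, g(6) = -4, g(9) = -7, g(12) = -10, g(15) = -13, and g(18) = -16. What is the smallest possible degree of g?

Forward differences of the values at n = 3, 6, 9, 12, 15, 18:
  g  : -1  -4  -7  -10  -13  -16
  Δ  : -3  -3  -3  -3  -3
  Δ^2: 0  0  0  0
  Δ^3: 0  0  0
  Δ^4: 0  0
  Δ^5: 0
The first differences are constant (-3) and nonzero, while all higher differences vanish, so the minimal degree is 1.

1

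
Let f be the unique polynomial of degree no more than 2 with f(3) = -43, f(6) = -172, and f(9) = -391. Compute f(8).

Write f(t) = at^2 + bt + c. Substituting each data point gives a linear system:
  9a + 3b + c = -43
  36a + 6b + c = -172
  81a + 9b + c = -391
Solving the system yields a = -5, b = 2, c = -4.
So f(t) = -5t^2 + 2t - 4.
Then f(8) = -308.

-308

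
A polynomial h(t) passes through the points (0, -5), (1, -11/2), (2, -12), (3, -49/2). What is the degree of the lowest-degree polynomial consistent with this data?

2

Forward differences of the values at t = 0, 1, 2, 3:
  h  : -5  -11/2  -12  -49/2
  Δ  : -1/2  -13/2  -25/2
  Δ^2: -6  -6
  Δ^3: 0
The second differences are constant (-6) and nonzero, while all higher differences vanish, so the minimal degree is 2.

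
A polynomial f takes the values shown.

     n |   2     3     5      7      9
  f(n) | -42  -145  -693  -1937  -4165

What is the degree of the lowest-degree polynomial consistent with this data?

3

Divided differences on the nodes 2, 3, 5, 7, 9:
  order 0: -42  -145  -693  -1937  -4165
  order 1: -103  -274  -622  -1114
  order 2: -57  -87  -123
  order 3: -6  -6
  order 4: 0
The order-3 divided differences are all -6 (nonzero) and every higher order vanishes, so the data lies on a polynomial of degree exactly 3.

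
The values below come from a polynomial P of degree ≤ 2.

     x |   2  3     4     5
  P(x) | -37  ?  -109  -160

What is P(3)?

-68

The 3 known points determine the degree-2 polynomial uniquely.
Write P(x) = ax^2 + bx + c. Substituting each data point gives a linear system:
  4a + 2b + c = -37
  16a + 4b + c = -109
  25a + 5b + c = -160
Solving the system yields a = -5, b = -6, c = -5.
So P(x) = -5x² - 6x - 5.
Then P(3) = -68.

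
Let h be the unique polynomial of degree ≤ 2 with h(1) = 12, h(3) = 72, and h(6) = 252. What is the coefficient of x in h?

Write h(x) = ax^2 + bx + c. Substituting each data point gives a linear system:
  a + b + c = 12
  9a + 3b + c = 72
  36a + 6b + c = 252
Solving the system yields a = 6, b = 6, c = 0.
So h(x) = 6x^2 + 6x.
The coefficient of x is 6.

6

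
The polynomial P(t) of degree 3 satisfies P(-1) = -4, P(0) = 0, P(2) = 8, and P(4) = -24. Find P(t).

P(t) = -t^3 + t^2 + 6t

Using the Lagrange interpolation formula with nodes -1, 0, 2, 4:
  L_0(t) = t(t - 2)(t - 4) / -15
  L_1(t) = (t + 1)(t - 2)(t - 4) / 8
  L_2(t) = (t + 1)t(t - 4) / -12
  L_3(t) = (t + 1)t(t - 2) / 40
Then P(t) = -4·L_0(t) + 0·L_1(t) + 8·L_2(t) - 24·L_3(t).
Expanding and collecting terms gives P(t) = -t³ + t² + 6t.
Check: P(2) = 8. ✓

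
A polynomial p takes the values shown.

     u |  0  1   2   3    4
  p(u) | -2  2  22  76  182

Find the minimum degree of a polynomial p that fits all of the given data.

Forward differences of the values at u = 0, 1, 2, 3, 4:
  p  : -2  2  22  76  182
  Δ  : 4  20  54  106
  Δ^2: 16  34  52
  Δ^3: 18  18
  Δ^4: 0
The third differences are constant (18) and nonzero, while all higher differences vanish, so the minimal degree is 3.

3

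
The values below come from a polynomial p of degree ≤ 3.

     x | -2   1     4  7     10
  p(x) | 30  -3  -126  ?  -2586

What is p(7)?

-825

On equispaced nodes a degree-3 polynomial has vanishing fourth forward difference, so
  p(-2) - 4·p(1) + 6·p(4) - 4·p(7) + p(10) = 0.
Substituting the known values and solving for p(7):
  -4·p(7) = 3300
  p(7) = -825.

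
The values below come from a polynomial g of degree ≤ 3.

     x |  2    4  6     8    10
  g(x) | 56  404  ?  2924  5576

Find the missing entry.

The 4 known points determine the degree-3 polynomial uniquely.
Write g(x) = ax^3 + bx^2 + cx + d. Substituting each data point gives a linear system:
  8a + 4b + 2c + d = 56
  64a + 16b + 4c + d = 404
  512a + 64b + 8c + d = 2924
  1000a + 100b + 10c + d = 5576
Solving the system yields a = 5, b = 6, c = -2, d = -4.
So g(x) = 5x^3 + 6x^2 - 2x - 4.
Then g(6) = 1280.

1280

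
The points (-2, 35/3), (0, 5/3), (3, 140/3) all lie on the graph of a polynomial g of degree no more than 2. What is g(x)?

Using the Lagrange interpolation formula with nodes -2, 0, 3:
  L_0(x) = x(x - 3) / 10
  L_1(x) = (x + 2)(x - 3) / -6
  L_2(x) = (x + 2)x / 15
Then g(x) = 35/3·L_0(x) + 5/3·L_1(x) + 140/3·L_2(x).
Expanding and collecting terms gives g(x) = 4x^2 + 3x + 5/3.
Check: g(-2) = 35/3. ✓

g(x) = 4x^2 + 3x + 5/3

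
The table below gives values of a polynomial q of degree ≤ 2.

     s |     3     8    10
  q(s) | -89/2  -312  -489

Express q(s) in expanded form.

q(s) = -5s^2 + (3/2)s - 4

Using the Lagrange interpolation formula with nodes 3, 8, 10:
  L_0(s) = (s - 8)(s - 10) / 35
  L_1(s) = (s - 3)(s - 10) / -10
  L_2(s) = (s - 3)(s - 8) / 14
Then q(s) = -89/2·L_0(s) - 312·L_1(s) - 489·L_2(s).
Expanding and collecting terms gives q(s) = -5s² + (3/2)s - 4.
Check: q(10) = -489. ✓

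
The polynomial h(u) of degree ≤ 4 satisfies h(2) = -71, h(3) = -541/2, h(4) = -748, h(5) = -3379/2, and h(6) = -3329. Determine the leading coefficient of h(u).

Write h(u) = au^4 + bu^3 + cu^2 + du + e. Substituting each data point gives a linear system:
  16a + 8b + 4c + 2d + e = -71
  81a + 27b + 9c + 3d + e = -541/2
  256a + 64b + 16c + 4d + e = -748
  625a + 125b + 25c + 5d + e = -3379/2
  1296a + 216b + 36c + 6d + e = -3329
Solving the system yields a = -2, b = -3, c = -2, d = -5/2, e = -2.
So h(u) = -2u^4 - 3u^3 - 2u^2 - (5/2)u - 2.
The leading coefficient is -2.

-2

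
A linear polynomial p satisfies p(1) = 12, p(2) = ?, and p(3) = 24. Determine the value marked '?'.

18

The 2 known points determine the degree-1 polynomial uniquely.
Write p(n) = an + b. Substituting each data point gives a linear system:
  a + b = 12
  3a + b = 24
Solving the system yields a = 6, b = 6.
So p(n) = 6n + 6.
Then p(2) = 18.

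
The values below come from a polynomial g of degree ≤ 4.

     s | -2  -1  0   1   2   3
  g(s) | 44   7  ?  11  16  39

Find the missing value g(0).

6

On equispaced nodes a degree-4 polynomial has vanishing fifth forward difference, so
  - g(-2) + 5·g(-1) - 10·g(0) + 10·g(1) - 5·g(2) + g(3) = 0.
Substituting the known values and solving for g(0):
  -10·g(0) = -60
  g(0) = 6.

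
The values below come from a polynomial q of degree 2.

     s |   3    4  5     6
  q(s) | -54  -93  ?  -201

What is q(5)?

-142

The 3 known points determine the degree-2 polynomial uniquely.
Write q(s) = as^2 + bs + c. Substituting each data point gives a linear system:
  9a + 3b + c = -54
  16a + 4b + c = -93
  36a + 6b + c = -201
Solving the system yields a = -5, b = -4, c = 3.
So q(s) = -5s² - 4s + 3.
Then q(5) = -142.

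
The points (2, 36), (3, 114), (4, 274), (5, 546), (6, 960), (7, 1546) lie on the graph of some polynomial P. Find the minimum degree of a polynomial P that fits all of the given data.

3

Forward differences of the values at x = 2, 3, 4, 5, 6, 7:
  P  : 36  114  274  546  960  1546
  Δ  : 78  160  272  414  586
  Δ^2: 82  112  142  172
  Δ^3: 30  30  30
  Δ^4: 0  0
  Δ^5: 0
The third differences are constant (30) and nonzero, while all higher differences vanish, so the minimal degree is 3.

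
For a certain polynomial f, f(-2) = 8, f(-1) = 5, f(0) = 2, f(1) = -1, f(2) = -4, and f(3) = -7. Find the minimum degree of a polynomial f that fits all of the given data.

Forward differences of the values at n = -2, -1, 0, 1, 2, 3:
  f  : 8  5  2  -1  -4  -7
  Δ  : -3  -3  -3  -3  -3
  Δ^2: 0  0  0  0
  Δ^3: 0  0  0
  Δ^4: 0  0
  Δ^5: 0
The first differences are constant (-3) and nonzero, while all higher differences vanish, so the minimal degree is 1.

1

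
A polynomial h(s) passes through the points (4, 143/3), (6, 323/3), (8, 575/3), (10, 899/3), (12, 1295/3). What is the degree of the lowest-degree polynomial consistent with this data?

2

Forward differences of the values at s = 4, 6, 8, 10, 12:
  h  : 143/3  323/3  575/3  899/3  1295/3
  Δ  : 60  84  108  132
  Δ^2: 24  24  24
  Δ^3: 0  0
  Δ^4: 0
The second differences are constant (24) and nonzero, while all higher differences vanish, so the minimal degree is 2.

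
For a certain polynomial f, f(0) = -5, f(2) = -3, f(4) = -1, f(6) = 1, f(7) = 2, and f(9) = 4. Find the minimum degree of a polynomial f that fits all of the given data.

1

Divided differences on the nodes 0, 2, 4, 6, 7, 9:
  order 0: -5  -3  -1  1  2  4
  order 1: 1  1  1  1  1
  order 2: 0  0  0  0
  order 3: 0  0  0
  order 4: 0  0
  order 5: 0
The order-1 divided differences are all 1 (nonzero) and every higher order vanishes, so the data lies on a polynomial of degree exactly 1.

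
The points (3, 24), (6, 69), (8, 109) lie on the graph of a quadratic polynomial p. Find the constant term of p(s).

-3

Write p(s) = as^2 + bs + c. Substituting each data point gives a linear system:
  9a + 3b + c = 24
  36a + 6b + c = 69
  64a + 8b + c = 109
Solving the system yields a = 1, b = 6, c = -3.
So p(s) = s^2 + 6s - 3.
The constant term is -3.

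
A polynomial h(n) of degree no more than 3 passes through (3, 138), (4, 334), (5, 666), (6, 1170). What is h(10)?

Using the Lagrange interpolation formula with nodes 3, 4, 5, 6:
  L_0(n) = (n - 4)(n - 5)(n - 6) / -6
  L_1(n) = (n - 3)(n - 5)(n - 6) / 2
  L_2(n) = (n - 3)(n - 4)(n - 6) / -2
  L_3(n) = (n - 3)(n - 4)(n - 5) / 6
Then h(n) = 138·L_0(n) + 334·L_1(n) + 666·L_2(n) + 1170·L_3(n).
Expanding and collecting terms gives h(n) = 6n^3 - 4n^2 + 2n + 6.
Evaluating at n = 10: h(10) = 5626.

5626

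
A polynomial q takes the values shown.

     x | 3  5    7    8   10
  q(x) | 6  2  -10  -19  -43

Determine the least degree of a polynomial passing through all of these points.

Divided differences on the nodes 3, 5, 7, 8, 10:
  order 0: 6  2  -10  -19  -43
  order 1: -2  -6  -9  -12
  order 2: -1  -1  -1
  order 3: 0  0
  order 4: 0
The order-2 divided differences are all -1 (nonzero) and every higher order vanishes, so the data lies on a polynomial of degree exactly 2.

2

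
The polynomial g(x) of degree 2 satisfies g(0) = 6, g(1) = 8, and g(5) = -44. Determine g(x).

g(x) = -3x^2 + 5x + 6

Write g(x) = ax^2 + bx + c. Substituting each data point gives a linear system:
  c = 6
  a + b + c = 8
  25a + 5b + c = -44
Solving the system yields a = -3, b = 5, c = 6.
So g(x) = -3x^2 + 5x + 6.
Check: g(1) = 8. ✓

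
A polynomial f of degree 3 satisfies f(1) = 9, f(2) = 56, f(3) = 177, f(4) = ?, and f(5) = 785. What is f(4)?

408

The 4 known points determine the degree-3 polynomial uniquely.
Write f(x) = ax^3 + bx^2 + cx + d. Substituting each data point gives a linear system:
  a + b + c + d = 9
  8a + 4b + 2c + d = 56
  27a + 9b + 3c + d = 177
  125a + 25b + 5c + d = 785
Solving the system yields a = 6, b = 1, c = 2, d = 0.
So f(x) = 6x³ + x² + 2x.
Then f(4) = 408.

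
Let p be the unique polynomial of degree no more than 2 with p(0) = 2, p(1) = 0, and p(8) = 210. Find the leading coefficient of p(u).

4

Write p(u) = au^2 + bu + c. Substituting each data point gives a linear system:
  c = 2
  a + b + c = 0
  64a + 8b + c = 210
Solving the system yields a = 4, b = -6, c = 2.
So p(u) = 4u^2 - 6u + 2.
The leading coefficient is 4.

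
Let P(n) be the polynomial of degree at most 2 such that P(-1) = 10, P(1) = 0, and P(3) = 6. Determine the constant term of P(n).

3

Write P(n) = an^2 + bn + c. Substituting each data point gives a linear system:
  a - b + c = 10
  a + b + c = 0
  9a + 3b + c = 6
Solving the system yields a = 2, b = -5, c = 3.
So P(n) = 2n² - 5n + 3.
The constant term is 3.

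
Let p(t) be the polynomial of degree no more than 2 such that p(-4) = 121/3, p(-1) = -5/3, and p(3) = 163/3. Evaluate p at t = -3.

Write p(t) = at^2 + bt + c. Substituting each data point gives a linear system:
  16a - 4b + c = 121/3
  a - b + c = -5/3
  9a + 3b + c = 163/3
Solving the system yields a = 4, b = 6, c = 1/3.
So p(t) = 4t² + 6t + 1/3.
Then p(-3) = 55/3.

55/3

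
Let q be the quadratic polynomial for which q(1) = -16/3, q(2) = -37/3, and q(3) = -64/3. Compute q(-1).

Using the Lagrange interpolation formula with nodes 1, 2, 3:
  L_0(t) = (t - 2)(t - 3) / 2
  L_1(t) = (t - 1)(t - 3) / -1
  L_2(t) = (t - 1)(t - 2) / 2
Then q(t) = -16/3·L_0(t) - 37/3·L_1(t) - 64/3·L_2(t).
Expanding and collecting terms gives q(t) = -t² - 4t - 1/3.
Evaluating at t = -1: q(-1) = 8/3.

8/3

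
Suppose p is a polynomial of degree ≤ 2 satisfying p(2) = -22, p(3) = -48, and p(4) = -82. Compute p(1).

-4

Using the Lagrange interpolation formula with nodes 2, 3, 4:
  L_0(s) = (s - 3)(s - 4) / 2
  L_1(s) = (s - 2)(s - 4) / -1
  L_2(s) = (s - 2)(s - 3) / 2
Then p(s) = -22·L_0(s) - 48·L_1(s) - 82·L_2(s).
Expanding and collecting terms gives p(s) = -4s^2 - 6s + 6.
Evaluating at s = 1: p(1) = -4.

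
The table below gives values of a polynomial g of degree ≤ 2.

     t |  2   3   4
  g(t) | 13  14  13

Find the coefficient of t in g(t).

6

Write g(t) = at^2 + bt + c. Substituting each data point gives a linear system:
  4a + 2b + c = 13
  9a + 3b + c = 14
  16a + 4b + c = 13
Solving the system yields a = -1, b = 6, c = 5.
So g(t) = -t² + 6t + 5.
The coefficient of t is 6.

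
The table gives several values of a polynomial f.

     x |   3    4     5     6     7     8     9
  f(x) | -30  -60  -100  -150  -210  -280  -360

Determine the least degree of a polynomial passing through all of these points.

2

Forward differences of the values at x = 3, 4, 5, 6, 7, 8, 9:
  f  : -30  -60  -100  -150  -210  -280  -360
  Δ  : -30  -40  -50  -60  -70  -80
  Δ^2: -10  -10  -10  -10  -10
  Δ^3: 0  0  0  0
  Δ^4: 0  0  0
  Δ^5: 0  0
  Δ^6: 0
The second differences are constant (-10) and nonzero, while all higher differences vanish, so the minimal degree is 2.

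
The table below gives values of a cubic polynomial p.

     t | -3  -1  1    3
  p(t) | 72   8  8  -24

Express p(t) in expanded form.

Write p(t) = at^3 + bt^2 + ct + d. Substituting each data point gives a linear system:
  -27a + 9b - 3c + d = 72
  -a + b - c + d = 8
  a + b + c + d = 8
  27a + 9b + 3c + d = -24
Solving the system yields a = -2, b = 2, c = 2, d = 6.
So p(t) = -2t³ + 2t² + 2t + 6.
Check: p(3) = -24. ✓

p(t) = -2t^3 + 2t^2 + 2t + 6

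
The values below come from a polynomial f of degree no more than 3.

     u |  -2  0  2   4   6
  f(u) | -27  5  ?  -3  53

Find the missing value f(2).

The 4 known points determine the degree-3 polynomial uniquely.
Write f(u) = au^3 + bu^2 + cu + d. Substituting each data point gives a linear system:
  -8a + 4b - 2c + d = -27
  d = 5
  64a + 16b + 4c + d = -3
  216a + 36b + 6c + d = 53
Solving the system yields a = 1, b = -5, c = 2, d = 5.
So f(u) = u^3 - 5u^2 + 2u + 5.
Then f(2) = -3.

-3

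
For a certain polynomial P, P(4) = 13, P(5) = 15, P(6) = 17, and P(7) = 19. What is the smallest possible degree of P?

Forward differences of the values at n = 4, 5, 6, 7:
  P  : 13  15  17  19
  Δ  : 2  2  2
  Δ^2: 0  0
  Δ^3: 0
The first differences are constant (2) and nonzero, while all higher differences vanish, so the minimal degree is 1.

1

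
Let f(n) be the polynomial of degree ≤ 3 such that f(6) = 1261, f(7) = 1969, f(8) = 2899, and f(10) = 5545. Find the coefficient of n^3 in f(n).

Write f(n) = an^3 + bn^2 + cn + d. Substituting each data point gives a linear system:
  216a + 36b + 6c + d = 1261
  343a + 49b + 7c + d = 1969
  512a + 64b + 8c + d = 2899
  1000a + 100b + 10c + d = 5545
Solving the system yields a = 5, b = 6, c = -5, d = -5.
So f(n) = 5n^3 + 6n^2 - 5n - 5.
The leading coefficient is 5.

5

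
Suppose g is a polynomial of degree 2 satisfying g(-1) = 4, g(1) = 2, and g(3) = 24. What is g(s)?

Write g(s) = as^2 + bs + c. Substituting each data point gives a linear system:
  a - b + c = 4
  a + b + c = 2
  9a + 3b + c = 24
Solving the system yields a = 3, b = -1, c = 0.
So g(s) = 3s^2 - s.
Check: g(-1) = 4. ✓

g(s) = 3s^2 - s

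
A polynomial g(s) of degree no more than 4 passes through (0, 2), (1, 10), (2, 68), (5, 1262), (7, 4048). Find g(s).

g(s) = s^4 + 4s^3 + 6s^2 - 3s + 2

Write g(s) = as^4 + bs^3 + cs^2 + ds + e. Substituting each data point gives a linear system:
  e = 2
  a + b + c + d + e = 10
  16a + 8b + 4c + 2d + e = 68
  625a + 125b + 25c + 5d + e = 1262
  2401a + 343b + 49c + 7d + e = 4048
Solving the system yields a = 1, b = 4, c = 6, d = -3, e = 2.
So g(s) = s⁴ + 4s³ + 6s² - 3s + 2.
Check: g(5) = 1262. ✓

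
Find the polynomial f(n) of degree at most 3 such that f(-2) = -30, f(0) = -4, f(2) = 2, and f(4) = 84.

f(n) = 2n^3 - (5/2)n^2 - 4

Using the Lagrange interpolation formula with nodes -2, 0, 2, 4:
  L_0(n) = n(n - 2)(n - 4) / -48
  L_1(n) = (n + 2)(n - 2)(n - 4) / 16
  L_2(n) = (n + 2)n(n - 4) / -16
  L_3(n) = (n + 2)n(n - 2) / 48
Then f(n) = -30·L_0(n) - 4·L_1(n) + 2·L_2(n) + 84·L_3(n).
Expanding and collecting terms gives f(n) = 2n³ - (5/2)n² - 4.
Check: f(4) = 84. ✓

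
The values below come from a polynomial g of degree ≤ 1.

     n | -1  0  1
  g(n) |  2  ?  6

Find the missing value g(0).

4

On equispaced nodes a degree-1 polynomial has vanishing second forward difference, so
  g(-1) - 2·g(0) + g(1) = 0.
Substituting the known values and solving for g(0):
  -2·g(0) = -8
  g(0) = 4.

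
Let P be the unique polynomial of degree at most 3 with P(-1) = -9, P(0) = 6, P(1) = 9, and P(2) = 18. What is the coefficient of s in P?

6

Write P(s) = as^3 + bs^2 + cs + d. Substituting each data point gives a linear system:
  -a + b - c + d = -9
  d = 6
  a + b + c + d = 9
  8a + 4b + 2c + d = 18
Solving the system yields a = 3, b = -6, c = 6, d = 6.
So P(s) = 3s^3 - 6s^2 + 6s + 6.
The coefficient of s is 6.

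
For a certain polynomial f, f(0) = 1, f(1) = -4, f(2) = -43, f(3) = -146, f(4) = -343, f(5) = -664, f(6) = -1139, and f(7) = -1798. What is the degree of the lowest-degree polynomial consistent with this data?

Forward differences of the values at x = 0, 1, 2, 3, 4, 5, 6, 7:
  f  : 1  -4  -43  -146  -343  -664  -1139  -1798
  Δ  : -5  -39  -103  -197  -321  -475  -659
  Δ^2: -34  -64  -94  -124  -154  -184
  Δ^3: -30  -30  -30  -30  -30
  Δ^4: 0  0  0  0
  Δ^5: 0  0  0
  Δ^6: 0  0
  Δ^7: 0
The third differences are constant (-30) and nonzero, while all higher differences vanish, so the minimal degree is 3.

3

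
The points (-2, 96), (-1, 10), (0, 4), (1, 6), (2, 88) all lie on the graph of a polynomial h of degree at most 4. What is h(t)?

h(t) = 6t^4 - 2t^2 - 2t + 4

Using the Lagrange interpolation formula with nodes -2, -1, 0, 1, 2:
  L_0(t) = (t + 1)t(t - 1)(t - 2) / 24
  L_1(t) = (t + 2)t(t - 1)(t - 2) / -6
  L_2(t) = (t + 2)(t + 1)(t - 1)(t - 2) / 4
  L_3(t) = (t + 2)(t + 1)t(t - 2) / -6
  L_4(t) = (t + 2)(t + 1)t(t - 1) / 24
Then h(t) = 96·L_0(t) + 10·L_1(t) + 4·L_2(t) + 6·L_3(t) + 88·L_4(t).
Expanding and collecting terms gives h(t) = 6t⁴ - 2t² - 2t + 4.
Check: h(-2) = 96. ✓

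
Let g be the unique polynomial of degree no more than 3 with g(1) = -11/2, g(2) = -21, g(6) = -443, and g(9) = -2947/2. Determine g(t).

Write g(t) = at^3 + bt^2 + ct + d. Substituting each data point gives a linear system:
  a + b + c + d = -11/2
  8a + 4b + 2c + d = -21
  216a + 36b + 6c + d = -443
  729a + 81b + 9c + d = -2947/2
Solving the system yields a = -2, b = 0, c = -3/2, d = -2.
So g(t) = -2t^3 - (3/2)t - 2.
Check: g(9) = -2947/2. ✓

g(t) = -2t^3 - (3/2)t - 2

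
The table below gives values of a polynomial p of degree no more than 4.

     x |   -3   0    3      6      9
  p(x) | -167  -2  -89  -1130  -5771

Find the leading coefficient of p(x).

Write p(x) = ax^4 + bx^3 + cx^2 + dx + e. Substituting each data point gives a linear system:
  81a - 27b + 9c - 3d + e = -167
  e = -2
  81a + 27b + 9c + 3d + e = -89
  1296a + 216b + 36c + 6d + e = -1130
  6561a + 729b + 81c + 9d + e = -5771
Solving the system yields a = -1, b = 5/3, c = -5, d = -2, e = -2.
So p(x) = -x^4 + (5/3)x^3 - 5x^2 - 2x - 2.
The leading coefficient is -1.

-1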